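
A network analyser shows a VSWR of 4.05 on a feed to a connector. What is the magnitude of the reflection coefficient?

|Γ| ≈ 0.604

|Γ| = (S − 1)/(S + 1) = (4.05 − 1)/(4.05 + 1) = 3.05/5.05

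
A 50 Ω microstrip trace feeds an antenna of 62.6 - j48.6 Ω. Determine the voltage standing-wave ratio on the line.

VSWR ≈ 2.39

Γ = (Z_L − Z_0)/(Z_L + Z_0) = (12.6 − j48.6)/(112.6 − j48.6)
|Γ| = 50.2/123 = 0.409
VSWR = (1 + |Γ|)/(1 − |Γ|) = 1.41/0.591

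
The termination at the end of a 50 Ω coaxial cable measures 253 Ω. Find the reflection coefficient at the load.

Γ = 0.67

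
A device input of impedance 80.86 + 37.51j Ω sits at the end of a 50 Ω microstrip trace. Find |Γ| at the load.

|Γ| ≈ 0.357

Γ = (Z_L − Z_0)/(Z_L + Z_0) = (30.86 + j37.51)/(130.9 + j37.51)
|Γ| = 48.6/136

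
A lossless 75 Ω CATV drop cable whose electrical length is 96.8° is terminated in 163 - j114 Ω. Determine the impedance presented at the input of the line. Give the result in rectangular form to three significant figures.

tan(βl) = tan(96.8°) = -8.39
Z_in = Z_0·(Z_L + jZ_0·tanβl)/(Z_0 + jZ_L·tanβl)
     = 75·(163 − j743)/(-881 − j1370)

Z_in ≈ 24.7 + j24.9 Ω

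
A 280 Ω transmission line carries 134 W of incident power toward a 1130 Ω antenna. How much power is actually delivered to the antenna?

Γ = (1130 − 280)/(1130 + 280) = 0.603
|Γ|² = 0.363
P_refl = |Γ|²·P_inc = 48.7 W, P_del = (1 − |Γ|²)·P_inc = 85.3 W

P_delivered ≈ 85.3 W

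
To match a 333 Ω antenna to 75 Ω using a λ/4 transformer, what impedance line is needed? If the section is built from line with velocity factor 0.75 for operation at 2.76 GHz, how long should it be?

Z_qwt = √(Z_0·R_L) = √(75 × 333) = √24980
λ = 0.75·c/f = 0.0815 m, so l = λ/4 = 0.0204 m

Z_qwt ≈ 158 Ω; length ≈ 2.04 cm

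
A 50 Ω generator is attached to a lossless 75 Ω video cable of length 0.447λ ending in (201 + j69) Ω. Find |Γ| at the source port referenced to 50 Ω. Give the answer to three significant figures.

βl = 2π × 0.447 = 161°
tan(βl) = -0.346
Z_in = Z_0·(Z_L + jZ_0·tanβl)/(Z_0 + jZ_L·tanβl) = 86.7 + j93.6 Ω
Γ_s = (Z_in − Z_s)/(Z_in + Z_s) = (36.7 + j93.6)/(137 + j93.6), |Γ_s| = 0.607

|Γ| ≈ 0.607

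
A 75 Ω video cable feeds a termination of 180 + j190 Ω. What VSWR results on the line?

VSWR ≈ 5.3

Γ = (Z_L − Z_0)/(Z_L + Z_0) = (105 + j190)/(255 + j190)
|Γ| = 217/318 = 0.683
VSWR = (1 + |Γ|)/(1 − |Γ|) = 1.68/0.317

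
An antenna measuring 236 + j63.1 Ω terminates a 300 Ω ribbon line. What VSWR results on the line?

Γ = (Z_L − Z_0)/(Z_L + Z_0) = (-64 + j63.1)/(536 + j63.1)
|Γ| = 89.9/540 = 0.167
VSWR = (1 + |Γ|)/(1 − |Γ|) = 1.17/0.833

VSWR ≈ 1.4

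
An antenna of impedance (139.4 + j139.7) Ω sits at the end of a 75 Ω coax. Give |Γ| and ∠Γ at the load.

Γ ≈ 0.601 ∠ 32.2°

Γ = (Z_L − Z_0)/(Z_L + Z_0) = (64.4 + j139.7)/(214.4 + j139.7)
|Γ| = 154/256 = 0.601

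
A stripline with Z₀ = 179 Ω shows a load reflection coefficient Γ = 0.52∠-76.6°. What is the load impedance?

Z_L = Z_0·(1 + Γ)/(1 − Γ) = 179·(1.12 − j0.506)/(0.879 + j0.506)

Z_L ≈ 127 − j176 Ω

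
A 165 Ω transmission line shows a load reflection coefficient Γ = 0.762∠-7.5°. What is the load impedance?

Z_L ≈ 993 − j471 Ω

Z_L = Z_0·(1 + Γ)/(1 − Γ) = 165·(1.76 − j0.0995)/(0.245 + j0.0995)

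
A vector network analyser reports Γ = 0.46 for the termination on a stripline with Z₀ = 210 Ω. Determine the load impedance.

Z_L ≈ 568 Ω

Z_L = Z_0·(1 + Γ)/(1 − Γ) = 210·(1.46)/(0.54)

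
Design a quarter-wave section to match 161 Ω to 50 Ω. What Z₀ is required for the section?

Z_qwt ≈ 89.7 Ω

Z_qwt = √(Z_0·R_L) = √(50 × 161) = √8050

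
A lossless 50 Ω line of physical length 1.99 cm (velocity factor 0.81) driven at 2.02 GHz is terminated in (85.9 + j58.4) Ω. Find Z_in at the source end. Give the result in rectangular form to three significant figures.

λ = v/f = 0.81·c / 2.02 GHz = 0.12 m
βl = 2π·l/λ = 2π × 0.165 = 59.6°
tan(βl) = tan(59.6°) = 1.7
Z_in = Z_0·(Z_L + jZ_0·tanβl)/(Z_0 + jZ_L·tanβl)
     = 50·(85.9 + j143)/(-49.4 + j146)

Z_in ≈ 35.2 − j41.3 Ω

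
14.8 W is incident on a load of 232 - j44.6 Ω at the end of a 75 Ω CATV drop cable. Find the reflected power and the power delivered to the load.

P_reflected ≈ 4.1 W; P_delivered ≈ 10.7 W

|Γ| = |(157 − j44.6)/(307 − j44.6)| = 0.526
|Γ|² = 0.277
P_refl = |Γ|²·P_inc = 4.1 W, P_del = (1 − |Γ|²)·P_inc = 10.7 W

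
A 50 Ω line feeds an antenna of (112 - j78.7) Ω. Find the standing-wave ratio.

VSWR ≈ 3.51

Γ = (Z_L − Z_0)/(Z_L + Z_0) = (62 − j78.7)/(162 − j78.7)
|Γ| = 100/180 = 0.556
VSWR = (1 + |Γ|)/(1 − |Γ|) = 1.56/0.444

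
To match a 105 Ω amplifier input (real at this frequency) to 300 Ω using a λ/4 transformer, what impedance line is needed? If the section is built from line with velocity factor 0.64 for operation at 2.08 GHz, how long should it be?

Z_qwt = √(Z_0·R_L) = √(300 × 105) = √31500
λ = 0.64·c/f = 0.0923 m, so l = λ/4 = 0.0231 m

Z_qwt ≈ 177 Ω; length ≈ 2.31 cm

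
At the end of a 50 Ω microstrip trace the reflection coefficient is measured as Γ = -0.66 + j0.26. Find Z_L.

Z_L = Z_0·(1 + Γ)/(1 − Γ) = 50·(0.34 + j0.26)/(1.66 − j0.26)

Z_L ≈ 8.8 + j9.21 Ω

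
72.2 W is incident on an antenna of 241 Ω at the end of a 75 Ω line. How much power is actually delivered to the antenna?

P_delivered ≈ 52.3 W

Γ = (241 − 75)/(241 + 75) = 0.525
|Γ|² = 0.276
P_refl = |Γ|²·P_inc = 19.9 W, P_del = (1 − |Γ|²)·P_inc = 52.3 W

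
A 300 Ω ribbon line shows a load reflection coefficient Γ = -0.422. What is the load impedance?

Z_L ≈ 122 Ω

Z_L = Z_0·(1 + Γ)/(1 − Γ) = 300·(0.578)/(1.42)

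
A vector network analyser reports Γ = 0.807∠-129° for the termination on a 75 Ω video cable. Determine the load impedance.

Z_L ≈ 9.81 − j35.3 Ω

Z_L = Z_0·(1 + Γ)/(1 − Γ) = 75·(0.492 − j0.627)/(1.51 + j0.627)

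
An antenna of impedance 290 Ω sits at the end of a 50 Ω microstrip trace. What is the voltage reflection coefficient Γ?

Γ = 0.706

Γ = (Z_L − Z_0)/(Z_L + Z_0) = (290 − 50)/(290 + 50) = 240/340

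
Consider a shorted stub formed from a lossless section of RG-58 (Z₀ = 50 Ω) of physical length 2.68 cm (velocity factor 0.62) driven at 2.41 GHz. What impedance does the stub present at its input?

Z_in ≈ −j71.4 Ω

λ = v/f = 0.62·c / 2.41 GHz = 0.0772 m
βl = 2π·l/λ = 2π × 0.347 = 125°
tan(βl) = -1.43
For a shorted stub, Z_in = jZ_0·tan(βl)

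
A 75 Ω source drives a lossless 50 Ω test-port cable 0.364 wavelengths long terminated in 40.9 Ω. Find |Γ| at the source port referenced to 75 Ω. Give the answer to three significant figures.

βl = 2π × 0.364 = 131°
tan(βl) = -1.15
Z_in = Z_0·(Z_L + jZ_0·tanβl)/(Z_0 + jZ_L·tanβl) = 50.4 − j10.1 Ω
Γ_s = (Z_in − Z_s)/(Z_in + Z_s) = (-24.6 − j10.1)/(125 − j10.1), |Γ_s| = 0.212

|Γ| ≈ 0.212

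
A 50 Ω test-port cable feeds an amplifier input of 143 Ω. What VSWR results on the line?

For a purely resistive load, VSWR = R_L/Z_0 or Z_0/R_L (whichever > 1) = 143/50

VSWR ≈ 2.86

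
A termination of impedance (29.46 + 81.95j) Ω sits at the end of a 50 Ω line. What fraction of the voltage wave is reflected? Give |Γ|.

|Γ| ≈ 0.74

Γ = (Z_L − Z_0)/(Z_L + Z_0) = (-20.54 + j81.95)/(79.46 + j81.95)
|Γ| = 84.5/114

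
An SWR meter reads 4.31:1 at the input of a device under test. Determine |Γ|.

|Γ| ≈ 0.623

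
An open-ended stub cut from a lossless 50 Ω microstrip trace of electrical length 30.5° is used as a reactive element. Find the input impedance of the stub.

tan(βl) = 0.589
For an open-ended stub, Z_in = −jZ_0·cot(βl) = −jZ_0/tan(βl)

Z_in ≈ −j84.9 Ω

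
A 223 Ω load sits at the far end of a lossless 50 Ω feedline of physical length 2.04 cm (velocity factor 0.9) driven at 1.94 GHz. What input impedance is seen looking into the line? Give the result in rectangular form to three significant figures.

λ = v/f = 0.9·c / 1.94 GHz = 0.139 m
βl = 2π·l/λ = 2π × 0.147 = 52.8°
tan(βl) = tan(52.8°) = 1.32
Z_in = Z_0·(Z_L + jZ_0·tanβl)/(Z_0 + jZ_L·tanβl)
     = 50·(223 + j65.8)/(50 + j293)

Z_in ≈ 17.2 − j35.1 Ω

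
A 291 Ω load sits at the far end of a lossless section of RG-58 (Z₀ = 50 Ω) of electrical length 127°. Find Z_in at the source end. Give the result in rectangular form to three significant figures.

tan(βl) = tan(127°) = -1.33
Z_in = Z_0·(Z_L + jZ_0·tanβl)/(Z_0 + jZ_L·tanβl)
     = 50·(291 − j66.4)/(50 − j386)

Z_in ≈ 13.2 + j36 Ω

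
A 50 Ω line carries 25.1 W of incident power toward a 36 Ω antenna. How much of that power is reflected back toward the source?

P_reflected ≈ 0.665 W

Γ = (36 − 50)/(36 + 50) = -0.163
|Γ|² = 0.0265
P_refl = |Γ|²·P_inc = 0.665 W, P_del = (1 − |Γ|²)·P_inc = 24.4 W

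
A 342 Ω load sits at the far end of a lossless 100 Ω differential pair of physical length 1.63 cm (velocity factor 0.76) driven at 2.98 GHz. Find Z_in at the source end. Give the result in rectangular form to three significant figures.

Z_in ≈ 30.7 − j21.5 Ω

λ = v/f = 0.76·c / 2.98 GHz = 0.0765 m
βl = 2π·l/λ = 2π × 0.213 = 76.7°
tan(βl) = tan(76.7°) = 4.23
Z_in = Z_0·(Z_L + jZ_0·tanβl)/(Z_0 + jZ_L·tanβl)
     = 100·(342 + j423)/(100 + j1450)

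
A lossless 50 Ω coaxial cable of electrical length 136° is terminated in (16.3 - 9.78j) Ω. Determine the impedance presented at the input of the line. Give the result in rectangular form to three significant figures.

tan(βl) = tan(136°) = -0.966
Z_in = Z_0·(Z_L + jZ_0·tanβl)/(Z_0 + jZ_L·tanβl)
     = 50·(16.3 − j58.1)/(40.6 − j15.7)

Z_in ≈ 41.6 − j55.4 Ω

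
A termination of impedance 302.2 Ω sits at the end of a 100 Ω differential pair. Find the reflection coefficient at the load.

Γ = (Z_L − Z_0)/(Z_L + Z_0) = (302.2 − 100)/(302.2 + 100) = 202.2/402.2

Γ = 0.503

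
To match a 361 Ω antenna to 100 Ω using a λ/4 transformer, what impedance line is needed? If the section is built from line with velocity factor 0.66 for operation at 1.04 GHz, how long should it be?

Z_qwt = √(Z_0·R_L) = √(100 × 361) = √36100
λ = 0.66·c/f = 0.19 m, so l = λ/4 = 0.0476 m

Z_qwt ≈ 190 Ω; length ≈ 4.76 cm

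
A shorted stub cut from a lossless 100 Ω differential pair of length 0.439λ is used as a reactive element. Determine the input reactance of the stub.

βl = 2π × 0.439 = 158°
tan(βl) = -0.403
For a shorted stub, Z_in = jZ_0·tan(βl)

X_in ≈ -40.3 Ω (capacitive)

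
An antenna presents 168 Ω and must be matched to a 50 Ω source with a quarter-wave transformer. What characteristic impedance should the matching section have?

Z_qwt = √(Z_0·R_L) = √(50 × 168) = √8400

Z_qwt ≈ 91.7 Ω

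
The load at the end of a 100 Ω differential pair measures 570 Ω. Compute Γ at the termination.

Γ = (Z_L − Z_0)/(Z_L + Z_0) = (570 − 100)/(570 + 100) = 470/670

Γ = 0.701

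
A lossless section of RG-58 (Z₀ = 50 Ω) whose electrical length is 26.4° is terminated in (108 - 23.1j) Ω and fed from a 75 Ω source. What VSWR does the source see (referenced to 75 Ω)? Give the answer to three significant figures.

tan(βl) = 0.496
Z_in = Z_0·(Z_L + jZ_0·tanβl)/(Z_0 + jZ_L·tanβl) = 50.6 − j42.7 Ω
Γ_s = (Z_in − Z_s)/(Z_in + Z_s) = (-24.4 − j42.7)/(126 − j42.7), |Γ_s| = 0.371
VSWR = (1 + |Γ_s|)/(1 − |Γ_s|)

VSWR ≈ 2.18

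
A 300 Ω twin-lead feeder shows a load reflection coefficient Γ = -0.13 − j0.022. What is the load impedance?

Z_L ≈ 231 − j10.3 Ω

Z_L = Z_0·(1 + Γ)/(1 − Γ) = 300·(0.87 − j0.022)/(1.13 + j0.022)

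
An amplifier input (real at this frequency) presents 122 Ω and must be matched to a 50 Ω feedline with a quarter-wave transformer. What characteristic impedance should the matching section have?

Z_qwt = √(Z_0·R_L) = √(50 × 122) = √6100

Z_qwt ≈ 78.1 Ω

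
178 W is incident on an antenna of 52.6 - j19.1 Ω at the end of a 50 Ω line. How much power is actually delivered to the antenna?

|Γ| = |(2.6 − j19.1)/(102.6 − j19.1)| = 0.185
|Γ|² = 0.0341
P_refl = |Γ|²·P_inc = 6.07 W, P_del = (1 − |Γ|²)·P_inc = 172 W

P_delivered ≈ 172 W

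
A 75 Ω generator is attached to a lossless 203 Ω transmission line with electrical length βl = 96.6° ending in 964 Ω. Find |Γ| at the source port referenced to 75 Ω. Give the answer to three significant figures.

|Γ| ≈ 0.323

tan(βl) = -8.64
Z_in = Z_0·(Z_L + jZ_0·tanβl)/(Z_0 + jZ_L·tanβl) = 43.3 + j22.4 Ω
Γ_s = (Z_in − Z_s)/(Z_in + Z_s) = (-31.7 + j22.4)/(118 + j22.4), |Γ_s| = 0.323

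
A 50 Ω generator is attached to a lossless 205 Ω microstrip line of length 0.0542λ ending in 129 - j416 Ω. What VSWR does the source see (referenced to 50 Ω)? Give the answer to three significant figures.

VSWR ≈ 19.5

βl = 2π × 0.0542 = 19.5°
tan(βl) = 0.354
Z_in = Z_0·(Z_L + jZ_0·tanβl)/(Z_0 + jZ_L·tanβl) = 48.3 − j206 Ω
Γ_s = (Z_in − Z_s)/(Z_in + Z_s) = (-1.68 − j206)/(98.3 − j206), |Γ_s| = 0.903
VSWR = (1 + |Γ_s|)/(1 − |Γ_s|)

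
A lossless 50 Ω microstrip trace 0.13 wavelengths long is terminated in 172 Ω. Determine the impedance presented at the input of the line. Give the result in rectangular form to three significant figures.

βl = 2π × 0.13 = 46.8°
tan(βl) = tan(46.8°) = 1.06
Z_in = Z_0·(Z_L + jZ_0·tanβl)/(Z_0 + jZ_L·tanβl)
     = 50·(172 + j53.2)/(50 + j183)

Z_in ≈ 25.5 − j40 Ω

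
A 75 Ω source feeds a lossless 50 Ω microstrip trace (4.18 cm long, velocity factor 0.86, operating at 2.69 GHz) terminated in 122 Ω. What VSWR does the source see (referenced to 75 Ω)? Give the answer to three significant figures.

VSWR ≈ 2

λ = v/f = 0.86·c / 2.69 GHz = 0.0959 m
βl = 2π·l/λ = 2π × 0.436 = 157°
tan(βl) = -0.427
Z_in = Z_0·(Z_L + jZ_0·tanβl)/(Z_0 + jZ_L·tanβl) = 69.2 + j50.7 Ω
Γ_s = (Z_in − Z_s)/(Z_in + Z_s) = (-5.79 + j50.7)/(144 + j50.7), |Γ_s| = 0.334
VSWR = (1 + |Γ_s|)/(1 − |Γ_s|)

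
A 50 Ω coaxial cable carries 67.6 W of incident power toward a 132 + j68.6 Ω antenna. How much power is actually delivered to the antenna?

P_delivered ≈ 47.2 W

|Γ| = |(82 + j68.6)/(182 + j68.6)| = 0.55
|Γ|² = 0.302
P_refl = |Γ|²·P_inc = 20.4 W, P_del = (1 − |Γ|²)·P_inc = 47.2 W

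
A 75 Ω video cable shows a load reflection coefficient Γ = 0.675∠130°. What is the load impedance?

Z_L ≈ 17.6 + j33.4 Ω

Z_L = Z_0·(1 + Γ)/(1 − Γ) = 75·(0.566 + j0.517)/(1.43 − j0.517)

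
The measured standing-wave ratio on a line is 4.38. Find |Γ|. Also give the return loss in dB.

|Γ| = (S − 1)/(S + 1) = (4.38 − 1)/(4.38 + 1) = 3.38/5.38
RL = −20·log₁₀|Γ| = −20·log₁₀(0.628)

|Γ| ≈ 0.628; return loss ≈ 4.04 dB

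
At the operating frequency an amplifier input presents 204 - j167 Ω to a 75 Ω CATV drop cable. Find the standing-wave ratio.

VSWR ≈ 4.7

Γ = (Z_L − Z_0)/(Z_L + Z_0) = (129 − j167)/(279 − j167)
|Γ| = 211/325 = 0.649
VSWR = (1 + |Γ|)/(1 − |Γ|) = 1.65/0.351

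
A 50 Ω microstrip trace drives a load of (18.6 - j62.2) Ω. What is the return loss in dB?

RL ≈ 2.47 dB

Γ = (-31.4 − j62.2)/(68.6 − j62.2), |Γ| = 0.752
RL = −20·log₁₀|Γ| = −20·log₁₀(0.752)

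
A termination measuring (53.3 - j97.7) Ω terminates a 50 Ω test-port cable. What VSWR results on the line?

VSWR ≈ 5.4

Γ = (Z_L − Z_0)/(Z_L + Z_0) = (3.3 − j97.7)/(103.3 − j97.7)
|Γ| = 97.8/142 = 0.688
VSWR = (1 + |Γ|)/(1 − |Γ|) = 1.69/0.312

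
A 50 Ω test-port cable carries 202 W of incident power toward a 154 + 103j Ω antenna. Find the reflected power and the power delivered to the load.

P_reflected ≈ 82.9 W; P_delivered ≈ 119 W

|Γ| = |(104 + j103)/(204 + j103)| = 0.641
|Γ|² = 0.41
P_refl = |Γ|²·P_inc = 82.9 W, P_del = (1 − |Γ|²)·P_inc = 119 W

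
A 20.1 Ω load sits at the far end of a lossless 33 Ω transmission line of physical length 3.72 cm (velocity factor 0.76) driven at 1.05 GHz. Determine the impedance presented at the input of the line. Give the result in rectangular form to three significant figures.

Z_in ≈ 39.2 + j16.9 Ω

λ = v/f = 0.76·c / 1.05 GHz = 0.217 m
βl = 2π·l/λ = 2π × 0.171 = 61.7°
tan(βl) = tan(61.7°) = 1.86
Z_in = Z_0·(Z_L + jZ_0·tanβl)/(Z_0 + jZ_L·tanβl)
     = 33·(20.1 + j61.2)/(33 + j37.3)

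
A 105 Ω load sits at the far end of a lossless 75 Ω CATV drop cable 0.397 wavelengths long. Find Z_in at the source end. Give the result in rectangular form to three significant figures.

βl = 2π × 0.397 = 143°
tan(βl) = tan(143°) = -0.756
Z_in = Z_0·(Z_L + jZ_0·tanβl)/(Z_0 + jZ_L·tanβl)
     = 75·(105 − j56.7)/(75 − j79.4)

Z_in ≈ 77.8 + j25.7 Ω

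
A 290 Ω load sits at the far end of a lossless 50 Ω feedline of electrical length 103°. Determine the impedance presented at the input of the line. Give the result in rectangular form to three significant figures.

Z_in ≈ 9.07 + j11.2 Ω

tan(βl) = tan(103°) = -4.33
Z_in = Z_0·(Z_L + jZ_0·tanβl)/(Z_0 + jZ_L·tanβl)
     = 50·(290 − j217)/(50 − j1260)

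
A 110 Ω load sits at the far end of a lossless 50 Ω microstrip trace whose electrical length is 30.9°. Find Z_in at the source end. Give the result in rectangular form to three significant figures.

Z_in ≈ 54.7 − j42 Ω

tan(βl) = tan(30.9°) = 0.598
Z_in = Z_0·(Z_L + jZ_0·tanβl)/(Z_0 + jZ_L·tanβl)
     = 50·(110 + j29.9)/(50 + j65.8)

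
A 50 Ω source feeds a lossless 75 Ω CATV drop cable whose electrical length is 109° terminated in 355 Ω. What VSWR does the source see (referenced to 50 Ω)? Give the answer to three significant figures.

tan(βl) = -2.9
Z_in = Z_0·(Z_L + jZ_0·tanβl)/(Z_0 + jZ_L·tanβl) = 17.6 + j24.5 Ω
Γ_s = (Z_in − Z_s)/(Z_in + Z_s) = (-32.4 + j24.5)/(67.6 + j24.5), |Γ_s| = 0.565
VSWR = (1 + |Γ_s|)/(1 − |Γ_s|)

VSWR ≈ 3.59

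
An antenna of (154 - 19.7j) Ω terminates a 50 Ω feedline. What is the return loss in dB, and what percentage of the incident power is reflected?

Γ = (104 − j19.7)/(204 − j19.7), |Γ| = 0.516
RL = −20·log₁₀(0.516) = 5.74 dB
P_refl/P_inc = |Γ|² = 0.267

RL ≈ 5.74 dB; 26.7% of incident power reflected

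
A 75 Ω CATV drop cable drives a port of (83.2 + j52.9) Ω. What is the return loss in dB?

RL ≈ 9.87 dB

Γ = (8.2 + j52.9)/(158.2 + j52.9), |Γ| = 0.321
RL = −20·log₁₀|Γ| = −20·log₁₀(0.321)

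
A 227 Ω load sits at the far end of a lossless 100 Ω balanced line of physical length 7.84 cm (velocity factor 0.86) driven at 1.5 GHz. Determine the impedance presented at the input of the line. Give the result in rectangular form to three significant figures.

λ = v/f = 0.86·c / 1.5 GHz = 0.172 m
βl = 2π·l/λ = 2π × 0.456 = 164°
tan(βl) = tan(164°) = -0.285
Z_in = Z_0·(Z_L + jZ_0·tanβl)/(Z_0 + jZ_L·tanβl)
     = 100·(227 − j28.5)/(100 − j64.7)

Z_in ≈ 173 + j83.4 Ω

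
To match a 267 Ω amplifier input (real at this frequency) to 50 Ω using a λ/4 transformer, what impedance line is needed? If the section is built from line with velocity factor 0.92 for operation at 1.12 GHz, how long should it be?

Z_qwt = √(Z_0·R_L) = √(50 × 267) = √13350
λ = 0.92·c/f = 0.246 m, so l = λ/4 = 0.0616 m

Z_qwt ≈ 116 Ω; length ≈ 6.16 cm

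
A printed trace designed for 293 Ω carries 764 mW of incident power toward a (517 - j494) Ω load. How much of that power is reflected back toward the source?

|Γ| = |(224 − j494)/(810 − j494)| = 0.572
|Γ|² = 0.327
P_refl = |Γ|²·P_inc = 250 mW, P_del = (1 − |Γ|²)·P_inc = 514 mW

P_reflected ≈ 250 mW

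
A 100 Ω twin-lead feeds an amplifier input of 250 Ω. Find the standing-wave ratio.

VSWR ≈ 2.5

Γ = (250 − 100)/(250 + 100) = 0.429
VSWR = (1 + 0.429)/(1 − 0.429)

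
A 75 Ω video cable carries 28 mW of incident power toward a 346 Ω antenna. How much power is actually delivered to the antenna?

Γ = (346 − 75)/(346 + 75) = 0.644
|Γ|² = 0.414
P_refl = |Γ|²·P_inc = 11.6 mW, P_del = (1 − |Γ|²)·P_inc = 16.4 mW

P_delivered ≈ 16.4 mW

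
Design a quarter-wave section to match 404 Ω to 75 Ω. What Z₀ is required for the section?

Z_qwt = √(Z_0·R_L) = √(75 × 404) = √30300

Z_qwt ≈ 174 Ω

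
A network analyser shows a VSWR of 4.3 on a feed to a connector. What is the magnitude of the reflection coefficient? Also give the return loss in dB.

|Γ| = (S − 1)/(S + 1) = (4.3 − 1)/(4.3 + 1) = 3.3/5.3
RL = −20·log₁₀|Γ| = −20·log₁₀(0.623)

|Γ| ≈ 0.623; return loss ≈ 4.12 dB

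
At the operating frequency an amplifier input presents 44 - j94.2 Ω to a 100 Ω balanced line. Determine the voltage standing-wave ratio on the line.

VSWR ≈ 4.51

Γ = (Z_L − Z_0)/(Z_L + Z_0) = (-56 − j94.2)/(144 − j94.2)
|Γ| = 110/172 = 0.637
VSWR = (1 + |Γ|)/(1 − |Γ|) = 1.64/0.363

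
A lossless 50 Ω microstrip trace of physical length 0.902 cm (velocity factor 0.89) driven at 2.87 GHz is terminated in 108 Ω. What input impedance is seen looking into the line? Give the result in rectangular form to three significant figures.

Z_in ≈ 49.1 − j39.1 Ω

λ = v/f = 0.89·c / 2.87 GHz = 0.093 m
βl = 2π·l/λ = 2π × 0.097 = 34.9°
tan(βl) = tan(34.9°) = 0.698
Z_in = Z_0·(Z_L + jZ_0·tanβl)/(Z_0 + jZ_L·tanβl)
     = 50·(108 + j34.9)/(50 + j75.4)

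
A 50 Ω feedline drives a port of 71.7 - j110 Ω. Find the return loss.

RL ≈ 3.31 dB

Γ = (21.7 − j110)/(121.7 − j110), |Γ| = 0.683
RL = −20·log₁₀|Γ| = −20·log₁₀(0.683)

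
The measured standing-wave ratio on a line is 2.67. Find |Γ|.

|Γ| ≈ 0.455

|Γ| = (S − 1)/(S + 1) = (2.67 − 1)/(2.67 + 1) = 1.67/3.67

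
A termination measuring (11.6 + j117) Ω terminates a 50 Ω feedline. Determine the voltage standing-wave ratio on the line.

VSWR ≈ 28.1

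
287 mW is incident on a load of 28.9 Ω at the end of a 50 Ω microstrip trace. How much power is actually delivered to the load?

Γ = (28.9 − 50)/(28.9 + 50) = -0.267
|Γ|² = 0.0715
P_refl = |Γ|²·P_inc = 20.5 mW, P_del = (1 − |Γ|²)·P_inc = 266 mW

P_delivered ≈ 266 mW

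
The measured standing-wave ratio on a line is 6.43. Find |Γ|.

|Γ| = (S − 1)/(S + 1) = (6.43 − 1)/(6.43 + 1) = 5.43/7.43

|Γ| ≈ 0.731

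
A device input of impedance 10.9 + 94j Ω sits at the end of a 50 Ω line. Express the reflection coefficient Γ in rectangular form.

Γ ≈ 0.515 + j0.749

Γ = (Z_L − Z_0)/(Z_L + Z_0) = (-39.1 + j94)/(60.9 + j94)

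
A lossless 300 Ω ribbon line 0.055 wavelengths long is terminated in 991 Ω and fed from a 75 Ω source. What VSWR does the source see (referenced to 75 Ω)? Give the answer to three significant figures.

VSWR ≈ 11.9

βl = 2π × 0.055 = 19.8°
tan(βl) = 0.36
Z_in = Z_0·(Z_L + jZ_0·tanβl)/(Z_0 + jZ_L·tanβl) = 464 − j443 Ω
Γ_s = (Z_in − Z_s)/(Z_in + Z_s) = (389 − j443)/(539 − j443), |Γ_s| = 0.845
VSWR = (1 + |Γ_s|)/(1 − |Γ_s|)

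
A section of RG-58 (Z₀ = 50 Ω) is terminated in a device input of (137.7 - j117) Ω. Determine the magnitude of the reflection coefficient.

Γ = (Z_L − Z_0)/(Z_L + Z_0) = (87.7 − j117)/(187.7 − j117)
|Γ| = 146/221

|Γ| ≈ 0.661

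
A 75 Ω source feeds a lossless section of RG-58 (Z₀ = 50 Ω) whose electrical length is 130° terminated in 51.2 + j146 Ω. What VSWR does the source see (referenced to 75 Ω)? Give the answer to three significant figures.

tan(βl) = -1.19
Z_in = Z_0·(Z_L + jZ_0·tanβl)/(Z_0 + jZ_L·tanβl) = 5.75 + j20.9 Ω
Γ_s = (Z_in − Z_s)/(Z_in + Z_s) = (-69.3 + j20.9)/(80.7 + j20.9), |Γ_s| = 0.867
VSWR = (1 + |Γ_s|)/(1 − |Γ_s|)

VSWR ≈ 14.1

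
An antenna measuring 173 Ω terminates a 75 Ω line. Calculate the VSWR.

Γ = (173 − 75)/(173 + 75) = 0.395
VSWR = (1 + 0.395)/(1 − 0.395)

VSWR ≈ 2.31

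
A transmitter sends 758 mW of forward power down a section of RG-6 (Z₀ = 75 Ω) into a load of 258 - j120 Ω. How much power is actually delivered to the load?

P_delivered ≈ 468 mW

|Γ| = |(183 − j120)/(333 − j120)| = 0.618
|Γ|² = 0.382
P_refl = |Γ|²·P_inc = 290 mW, P_del = (1 − |Γ|²)·P_inc = 468 mW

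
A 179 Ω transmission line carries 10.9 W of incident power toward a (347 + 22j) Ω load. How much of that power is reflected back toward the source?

P_reflected ≈ 1.13 W

|Γ| = |(168 + j22)/(526 + j22)| = 0.322
|Γ|² = 0.104
P_refl = |Γ|²·P_inc = 1.13 W, P_del = (1 − |Γ|²)·P_inc = 9.77 W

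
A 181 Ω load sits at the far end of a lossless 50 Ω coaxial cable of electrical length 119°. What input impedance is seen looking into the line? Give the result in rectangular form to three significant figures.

tan(βl) = tan(119°) = -1.8
Z_in = Z_0·(Z_L + jZ_0·tanβl)/(Z_0 + jZ_L·tanβl)
     = 50·(181 − j90.2)/(50 − j327)

Z_in ≈ 17.6 + j25 Ω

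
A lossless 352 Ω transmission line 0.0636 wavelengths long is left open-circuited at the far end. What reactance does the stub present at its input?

βl = 2π × 0.0636 = 22.9°
tan(βl) = 0.422
For an open-circuited stub, Z_in = −jZ_0·cot(βl) = −jZ_0/tan(βl)

X_in ≈ -833 Ω (capacitive)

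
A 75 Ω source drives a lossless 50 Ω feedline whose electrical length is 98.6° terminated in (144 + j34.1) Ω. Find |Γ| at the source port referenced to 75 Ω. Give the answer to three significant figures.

|Γ| ≈ 0.642

tan(βl) = -6.61
Z_in = Z_0·(Z_L + jZ_0·tanβl)/(Z_0 + jZ_L·tanβl) = 16.4 + j2.82 Ω
Γ_s = (Z_in − Z_s)/(Z_in + Z_s) = (-58.6 + j2.82)/(91.4 + j2.82), |Γ_s| = 0.642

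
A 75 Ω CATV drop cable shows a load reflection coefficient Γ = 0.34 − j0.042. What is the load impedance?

Z_L = Z_0·(1 + Γ)/(1 − Γ) = 75·(1.34 − j0.042)/(0.66 + j0.042)

Z_L ≈ 151 − j14.4 Ω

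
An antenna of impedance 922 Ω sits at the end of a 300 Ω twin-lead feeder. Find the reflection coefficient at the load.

Γ = 0.509

Γ = (Z_L − Z_0)/(Z_L + Z_0) = (922 − 300)/(922 + 300) = 622/1222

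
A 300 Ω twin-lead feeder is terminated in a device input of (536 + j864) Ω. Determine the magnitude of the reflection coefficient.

Γ = (Z_L − Z_0)/(Z_L + Z_0) = (236 + j864)/(836 + j864)
|Γ| = 896/1200

|Γ| ≈ 0.745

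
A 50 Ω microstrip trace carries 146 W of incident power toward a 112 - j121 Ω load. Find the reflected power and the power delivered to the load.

P_reflected ≈ 66 W; P_delivered ≈ 80 W

|Γ| = |(62 − j121)/(162 − j121)| = 0.672
|Γ|² = 0.452
P_refl = |Γ|²·P_inc = 66 W, P_del = (1 − |Γ|²)·P_inc = 80 W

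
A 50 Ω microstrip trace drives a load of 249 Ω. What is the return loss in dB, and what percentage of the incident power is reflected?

Γ = (249 − 50)/(249 + 50) = 0.666
RL = −20·log₁₀(0.666) = 3.54 dB
P_refl/P_inc = |Γ|² = 0.443

RL ≈ 3.54 dB; 44.3% of incident power reflected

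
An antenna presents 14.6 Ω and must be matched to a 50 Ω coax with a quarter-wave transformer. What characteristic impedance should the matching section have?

Z_qwt ≈ 27 Ω

Z_qwt = √(Z_0·R_L) = √(50 × 14.6) = √730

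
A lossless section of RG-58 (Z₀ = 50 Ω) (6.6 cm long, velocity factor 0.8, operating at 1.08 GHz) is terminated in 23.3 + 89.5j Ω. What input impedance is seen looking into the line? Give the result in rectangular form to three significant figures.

λ = v/f = 0.8·c / 1.08 GHz = 0.222 m
βl = 2π·l/λ = 2π × 0.297 = 107°
tan(βl) = tan(107°) = -3.29
Z_in = Z_0·(Z_L + jZ_0·tanβl)/(Z_0 + jZ_L·tanβl)
     = 50·(23.3 − j74.9)/(344 − j76.6)

Z_in ≈ 5.53 − j9.64 Ω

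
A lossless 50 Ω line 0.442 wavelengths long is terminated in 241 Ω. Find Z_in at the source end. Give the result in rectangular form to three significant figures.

βl = 2π × 0.442 = 159°
tan(βl) = tan(159°) = -0.381
Z_in = Z_0·(Z_L + jZ_0·tanβl)/(Z_0 + jZ_L·tanβl)
     = 50·(241 − j19.1)/(50 − j91.9)

Z_in ≈ 63 + j96.8 Ω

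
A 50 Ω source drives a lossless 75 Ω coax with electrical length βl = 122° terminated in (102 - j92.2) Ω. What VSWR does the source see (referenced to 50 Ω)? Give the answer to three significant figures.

tan(βl) = -1.6
Z_in = Z_0·(Z_L + jZ_0·tanβl)/(Z_0 + jZ_L·tanβl) = 64 + j75.3 Ω
Γ_s = (Z_in − Z_s)/(Z_in + Z_s) = (14 + j75.3)/(114 + j75.3), |Γ_s| = 0.561
VSWR = (1 + |Γ_s|)/(1 − |Γ_s|)

VSWR ≈ 3.55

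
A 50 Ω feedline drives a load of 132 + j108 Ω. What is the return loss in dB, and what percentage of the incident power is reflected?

Γ = (82 + j108)/(182 + j108), |Γ| = 0.641
RL = −20·log₁₀(0.641) = 3.87 dB
P_refl/P_inc = |Γ|² = 0.411

RL ≈ 3.87 dB; 41.1% of incident power reflected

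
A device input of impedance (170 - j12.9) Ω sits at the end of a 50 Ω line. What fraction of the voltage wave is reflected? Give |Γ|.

|Γ| ≈ 0.548

Γ = (Z_L − Z_0)/(Z_L + Z_0) = (120 − j12.9)/(220 − j12.9)
|Γ| = 121/220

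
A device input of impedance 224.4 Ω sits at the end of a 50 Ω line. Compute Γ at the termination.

Γ = 0.636

Γ = (Z_L − Z_0)/(Z_L + Z_0) = (224.4 − 50)/(224.4 + 50) = 174.4/274.4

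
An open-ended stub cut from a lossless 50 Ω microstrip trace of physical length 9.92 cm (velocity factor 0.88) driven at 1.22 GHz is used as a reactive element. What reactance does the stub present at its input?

X_in ≈ 187 Ω (inductive)

λ = v/f = 0.88·c / 1.22 GHz = 0.216 m
βl = 2π·l/λ = 2π × 0.458 = 165°
tan(βl) = -0.267
For an open-ended stub, Z_in = −jZ_0·cot(βl) = −jZ_0/tan(βl)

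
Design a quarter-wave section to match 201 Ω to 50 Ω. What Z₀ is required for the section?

Z_qwt = √(Z_0·R_L) = √(50 × 201) = √10050

Z_qwt ≈ 100 Ω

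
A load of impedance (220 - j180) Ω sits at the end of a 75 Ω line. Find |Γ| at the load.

|Γ| ≈ 0.669

Γ = (Z_L − Z_0)/(Z_L + Z_0) = (145 − j180)/(295 − j180)
|Γ| = 231/346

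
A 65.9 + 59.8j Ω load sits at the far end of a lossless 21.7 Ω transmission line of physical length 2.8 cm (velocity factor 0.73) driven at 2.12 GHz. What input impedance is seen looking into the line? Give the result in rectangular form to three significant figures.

λ = v/f = 0.73·c / 2.12 GHz = 0.103 m
βl = 2π·l/λ = 2π × 0.271 = 97.6°
tan(βl) = tan(97.6°) = -7.52
Z_in = Z_0·(Z_L + jZ_0·tanβl)/(Z_0 + jZ_L·tanβl)
     = 21.7·(65.9 − j103)/(471 − j495)

Z_in ≈ 3.82 − j0.745 Ω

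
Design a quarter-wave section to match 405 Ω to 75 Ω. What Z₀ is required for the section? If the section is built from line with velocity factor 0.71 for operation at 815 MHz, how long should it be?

Z_qwt = √(Z_0·R_L) = √(75 × 405) = √30380
λ = 0.71·c/f = 0.261 m, so l = λ/4 = 0.0653 m

Z_qwt ≈ 174 Ω; length ≈ 6.53 cm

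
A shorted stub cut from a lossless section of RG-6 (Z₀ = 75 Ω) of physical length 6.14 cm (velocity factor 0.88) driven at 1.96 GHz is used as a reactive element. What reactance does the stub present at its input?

λ = v/f = 0.88·c / 1.96 GHz = 0.135 m
βl = 2π·l/λ = 2π × 0.456 = 164°
tan(βl) = -0.285
For a shorted stub, Z_in = jZ_0·tan(βl)

X_in ≈ -21.4 Ω (capacitive)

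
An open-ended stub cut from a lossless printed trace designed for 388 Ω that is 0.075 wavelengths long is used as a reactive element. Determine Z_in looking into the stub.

Z_in ≈ −j761 Ω

βl = 2π × 0.075 = 27°
tan(βl) = 0.51
For an open-ended stub, Z_in = −jZ_0·cot(βl) = −jZ_0/tan(βl)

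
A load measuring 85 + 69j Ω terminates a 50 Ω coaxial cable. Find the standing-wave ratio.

Γ = (Z_L − Z_0)/(Z_L + Z_0) = (35 + j69)/(135 + j69)
|Γ| = 77.4/152 = 0.51
VSWR = (1 + |Γ|)/(1 − |Γ|) = 1.51/0.49

VSWR ≈ 3.08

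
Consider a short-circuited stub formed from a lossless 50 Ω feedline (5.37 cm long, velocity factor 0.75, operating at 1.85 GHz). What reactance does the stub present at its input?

X_in ≈ -19.2 Ω (capacitive)

λ = v/f = 0.75·c / 1.85 GHz = 0.122 m
βl = 2π·l/λ = 2π × 0.442 = 159°
tan(βl) = -0.385
For a short-circuited stub, Z_in = jZ_0·tan(βl)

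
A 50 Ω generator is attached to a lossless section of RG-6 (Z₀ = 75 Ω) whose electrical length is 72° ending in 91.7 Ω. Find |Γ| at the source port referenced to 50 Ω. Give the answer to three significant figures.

|Γ| ≈ 0.135

tan(βl) = 3.08
Z_in = Z_0·(Z_L + jZ_0·tanβl)/(Z_0 + jZ_L·tanβl) = 63.3 − j7.54 Ω
Γ_s = (Z_in − Z_s)/(Z_in + Z_s) = (13.3 − j7.54)/(113 − j7.54), |Γ_s| = 0.135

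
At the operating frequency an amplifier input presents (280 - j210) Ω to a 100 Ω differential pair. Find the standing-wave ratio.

VSWR ≈ 4.51

Γ = (Z_L − Z_0)/(Z_L + Z_0) = (180 − j210)/(380 − j210)
|Γ| = 277/434 = 0.637
VSWR = (1 + |Γ|)/(1 − |Γ|) = 1.64/0.363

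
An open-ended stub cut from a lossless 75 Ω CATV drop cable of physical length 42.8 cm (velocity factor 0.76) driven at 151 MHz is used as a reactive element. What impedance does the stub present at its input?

Z_in ≈ +j16 Ω

λ = v/f = 0.76·c / 151 MHz = 1.51 m
βl = 2π·l/λ = 2π × 0.283 = 102°
tan(βl) = -4.69
For an open-ended stub, Z_in = −jZ_0·cot(βl) = −jZ_0/tan(βl)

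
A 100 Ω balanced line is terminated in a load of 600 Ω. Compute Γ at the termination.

Γ = 0.714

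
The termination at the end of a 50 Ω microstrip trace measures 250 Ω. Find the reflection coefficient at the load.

Γ = 0.667

Γ = (Z_L − Z_0)/(Z_L + Z_0) = (250 − 50)/(250 + 50) = 200/300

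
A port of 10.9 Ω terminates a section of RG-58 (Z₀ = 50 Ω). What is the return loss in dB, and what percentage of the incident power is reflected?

Γ = (10.9 − 50)/(10.9 + 50) = -0.642
RL = −20·log₁₀(0.642) = 3.85 dB
P_refl/P_inc = |Γ|² = 0.412

RL ≈ 3.85 dB; 41.2% of incident power reflected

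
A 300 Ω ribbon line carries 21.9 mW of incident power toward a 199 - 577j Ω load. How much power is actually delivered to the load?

|Γ| = |(-101 − j577)/(499 − j577)| = 0.768
|Γ|² = 0.59
P_refl = |Γ|²·P_inc = 12.9 mW, P_del = (1 − |Γ|²)·P_inc = 8.99 mW

P_delivered ≈ 8.99 mW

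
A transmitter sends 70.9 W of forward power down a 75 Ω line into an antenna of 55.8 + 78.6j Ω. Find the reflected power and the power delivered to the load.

|Γ| = |(-19.2 + j78.6)/(130.8 + j78.6)| = 0.53
|Γ|² = 0.281
P_refl = |Γ|²·P_inc = 19.9 W, P_del = (1 − |Γ|²)·P_inc = 51 W

P_reflected ≈ 19.9 W; P_delivered ≈ 51 W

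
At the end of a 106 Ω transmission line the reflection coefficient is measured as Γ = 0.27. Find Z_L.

Z_L = Z_0·(1 + Γ)/(1 − Γ) = 106·(1.27)/(0.73)

Z_L ≈ 184 Ω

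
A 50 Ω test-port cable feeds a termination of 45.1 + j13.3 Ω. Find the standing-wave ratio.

Γ = (Z_L − Z_0)/(Z_L + Z_0) = (-4.9 + j13.3)/(95.1 + j13.3)
|Γ| = 14.2/96 = 0.148
VSWR = (1 + |Γ|)/(1 − |Γ|) = 1.15/0.852

VSWR ≈ 1.35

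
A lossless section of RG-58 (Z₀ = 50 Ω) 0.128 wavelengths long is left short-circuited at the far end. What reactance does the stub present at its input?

X_in ≈ 51.9 Ω (inductive)

βl = 2π × 0.128 = 46.1°
tan(βl) = 1.04
For a short-circuited stub, Z_in = jZ_0·tan(βl)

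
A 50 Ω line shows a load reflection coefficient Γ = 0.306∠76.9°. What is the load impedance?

Z_L = Z_0·(1 + Γ)/(1 − Γ) = 50·(1.07 + j0.298)/(0.931 − j0.298)

Z_L ≈ 47.5 + j31.2 Ω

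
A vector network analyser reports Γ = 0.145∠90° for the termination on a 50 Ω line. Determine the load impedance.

Z_L ≈ 47.9 + j14.2 Ω

Z_L = Z_0·(1 + Γ)/(1 − Γ) = 50·(1 + j0.145)/(1 − j0.145)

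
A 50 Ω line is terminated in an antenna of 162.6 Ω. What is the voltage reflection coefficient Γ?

Γ = (Z_L − Z_0)/(Z_L + Z_0) = (162.6 − 50)/(162.6 + 50) = 112.6/212.6

Γ = 0.53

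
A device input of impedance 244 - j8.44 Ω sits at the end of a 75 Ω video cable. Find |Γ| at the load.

|Γ| ≈ 0.53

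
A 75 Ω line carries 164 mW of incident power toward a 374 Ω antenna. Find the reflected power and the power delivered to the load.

P_reflected ≈ 72.7 mW; P_delivered ≈ 91.3 mW

Γ = (374 − 75)/(374 + 75) = 0.666
|Γ|² = 0.443
P_refl = |Γ|²·P_inc = 72.7 mW, P_del = (1 − |Γ|²)·P_inc = 91.3 mW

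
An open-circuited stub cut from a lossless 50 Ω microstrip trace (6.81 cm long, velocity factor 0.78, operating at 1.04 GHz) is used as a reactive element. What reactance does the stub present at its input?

X_in ≈ 17.2 Ω (inductive)

λ = v/f = 0.78·c / 1.04 GHz = 0.225 m
βl = 2π·l/λ = 2π × 0.303 = 109°
tan(βl) = -2.91
For an open-circuited stub, Z_in = −jZ_0·cot(βl) = −jZ_0/tan(βl)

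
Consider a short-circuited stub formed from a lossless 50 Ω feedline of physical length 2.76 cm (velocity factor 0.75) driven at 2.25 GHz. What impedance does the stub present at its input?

λ = v/f = 0.75·c / 2.25 GHz = 0.1 m
βl = 2π·l/λ = 2π × 0.276 = 99.4°
tan(βl) = -6.07
For a short-circuited stub, Z_in = jZ_0·tan(βl)

Z_in ≈ −j303 Ω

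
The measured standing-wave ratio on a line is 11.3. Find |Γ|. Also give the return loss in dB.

|Γ| ≈ 0.837; return loss ≈ 1.54 dB

|Γ| = (S − 1)/(S + 1) = (11.3 − 1)/(11.3 + 1) = 10.3/12.3
RL = −20·log₁₀|Γ| = −20·log₁₀(0.837)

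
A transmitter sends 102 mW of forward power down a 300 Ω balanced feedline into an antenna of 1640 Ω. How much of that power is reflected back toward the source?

Γ = (1640 − 300)/(1640 + 300) = 0.691
|Γ|² = 0.477
P_refl = |Γ|²·P_inc = 48.7 mW, P_del = (1 − |Γ|²)·P_inc = 53.3 mW

P_reflected ≈ 48.7 mW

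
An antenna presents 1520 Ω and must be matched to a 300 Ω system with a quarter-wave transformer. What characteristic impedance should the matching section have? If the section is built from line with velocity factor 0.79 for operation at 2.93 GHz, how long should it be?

Z_qwt ≈ 675 Ω; length ≈ 2.02 cm

Z_qwt = √(Z_0·R_L) = √(300 × 1520) = √456000
λ = 0.79·c/f = 0.0809 m, so l = λ/4 = 0.0202 m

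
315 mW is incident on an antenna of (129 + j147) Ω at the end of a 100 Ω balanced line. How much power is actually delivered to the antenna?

|Γ| = |(29 + j147)/(229 + j147)| = 0.551
|Γ|² = 0.303
P_refl = |Γ|²·P_inc = 95.5 mW, P_del = (1 − |Γ|²)·P_inc = 220 mW

P_delivered ≈ 220 mW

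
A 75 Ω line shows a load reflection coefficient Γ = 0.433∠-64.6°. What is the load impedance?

Z_L ≈ 74.7 − j71.9 Ω

Z_L = Z_0·(1 + Γ)/(1 − Γ) = 75·(1.19 − j0.391)/(0.814 + j0.391)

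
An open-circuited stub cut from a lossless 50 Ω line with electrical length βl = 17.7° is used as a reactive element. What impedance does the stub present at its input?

tan(βl) = 0.319
For an open-circuited stub, Z_in = −jZ_0·cot(βl) = −jZ_0/tan(βl)

Z_in ≈ −j157 Ω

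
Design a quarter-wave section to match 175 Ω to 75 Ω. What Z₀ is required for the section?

Z_qwt = √(Z_0·R_L) = √(75 × 175) = √13120

Z_qwt ≈ 115 Ω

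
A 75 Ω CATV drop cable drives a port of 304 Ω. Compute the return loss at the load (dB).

RL ≈ 4.38 dB

Γ = (304 − 75)/(304 + 75) = 0.604
RL = −20·log₁₀|Γ| = −20·log₁₀(0.604)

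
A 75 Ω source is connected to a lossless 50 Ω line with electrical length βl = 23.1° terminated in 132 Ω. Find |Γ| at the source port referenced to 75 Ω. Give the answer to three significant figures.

tan(βl) = 0.427
Z_in = Z_0·(Z_L + jZ_0·tanβl)/(Z_0 + jZ_L·tanβl) = 68.8 − j56.1 Ω
Γ_s = (Z_in − Z_s)/(Z_in + Z_s) = (-6.21 − j56.1)/(144 − j56.1), |Γ_s| = 0.366

|Γ| ≈ 0.366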